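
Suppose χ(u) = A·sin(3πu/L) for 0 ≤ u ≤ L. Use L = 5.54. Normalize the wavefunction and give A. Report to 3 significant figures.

A ≈ 0.601

Normalization requires ∫|χ|² du = 1, integrated from 0 to L.
Using sin²θ = (1 − cos 2θ)/2, the integral (without the A² prefactor) comes out to L/2.
So A² = (L/2)^(−1).
With L = 5.54: A² = 0.3610 and A = 0.6008.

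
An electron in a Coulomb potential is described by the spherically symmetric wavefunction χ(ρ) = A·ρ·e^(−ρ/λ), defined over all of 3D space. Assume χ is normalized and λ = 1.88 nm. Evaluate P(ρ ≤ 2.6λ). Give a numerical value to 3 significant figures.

Integrate the radial probability density 4πρ²|χ|² over ρ ≤ 2.6λ.
The full normalization integral is A²·[3·π·λ^5] = 1, fixing A².
In terms of u = ρ/λ (A², 4π and the length scale all cancel between numerator and denominator), P = [∫_{0}^{2.6} u^4·e^(-2·u) du] / [∫_{0}^{∞} u^4·e^(-2·u) du].
An antiderivative of u^4·e^(-2·u) is -(u^4/2 + u^3 + 3·u^2/2 + 3·u/2 + 3/4)·e^(-2·u); evaluating from 0 to 2.6 gives ≈ 0.44540, while the full integral is 3/4.
Taking the ratio yields P = 0.5939.

P ≈ 0.594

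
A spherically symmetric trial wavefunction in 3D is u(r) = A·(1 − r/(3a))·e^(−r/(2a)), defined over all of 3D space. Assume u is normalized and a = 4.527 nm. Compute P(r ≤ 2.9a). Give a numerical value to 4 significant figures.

Integrate the radial probability density 4πr²|u|² over r ≤ 2.9a.
Normalization gives A² = 1/(8·π·a^3/3).
In terms of t = r/a (A², 4π and the length scale all cancel between numerator and denominator), P = [∫_{0}^{2.9} t^2·(1 - t/3)^2·e^(-t) dt] / [∫_{0}^{∞} t^2·(1 - t/3)^2·e^(-t) dt].
With ∫ t^2·(1 - t/3)^2·e^(-t) dt = (-t^4 + 2·t^3 - 3·t^2 - 6·t - 6)·e^(-t)/9 + C, the region integral is ≈ 0.235162 and the full one is 2/3.
The region integral divided by the full integral gives P = 0.35274.

P ≈ 0.3527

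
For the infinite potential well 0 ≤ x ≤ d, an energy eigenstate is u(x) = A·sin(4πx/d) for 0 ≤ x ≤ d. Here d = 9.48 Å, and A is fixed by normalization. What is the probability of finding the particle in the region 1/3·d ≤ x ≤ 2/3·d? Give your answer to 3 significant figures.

P ≈ 0.402

P = ∫_{1/3·d}^{2/3·d} |u(x)|² dx.
With A² fixed by ∫|u|² = 1, i.e. A² = (d/2)^(−1), substitute and integrate.
Substituting t = x/d, A² and the length scale cancel in the ratio: P = ∫_{1/3}^{2/3} sin(4·π·t)^2 dt / ∫_{0}^{1} sin(4·π·t)^2 dt.
An antiderivative of sin(4·π·t)^2 is t/2 - sin(4·π·t)·cos(4·π·t)/(8·π); evaluating from 1/3 to 2/3 gives √(3)/(16·π) + 1/6, while the full integral is 1/2.
The result is P = (√(3)/8 + π/3)/π.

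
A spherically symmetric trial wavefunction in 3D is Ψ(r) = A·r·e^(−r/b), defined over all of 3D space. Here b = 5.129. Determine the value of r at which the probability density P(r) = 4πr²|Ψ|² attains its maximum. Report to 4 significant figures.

Differentiate P(r) = 4πr²|Ψ|² with respect to r and set to zero.
Solving yields r = 2·b.
With b = 5.129, the most probable radial distance is 10.258.

r ≈ 10.26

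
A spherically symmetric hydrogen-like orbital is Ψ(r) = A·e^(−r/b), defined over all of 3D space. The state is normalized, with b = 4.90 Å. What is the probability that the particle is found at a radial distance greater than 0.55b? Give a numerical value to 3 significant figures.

P = ∫ |Ψ|² 4πr² dr over r > 0.55b.
The full normalization integral is A²·[π·b^3] = 1, fixing A².
In terms of u = r/b (A², 4π and the length scale all cancel between numerator and denominator), P = [∫_{0.55}^{∞} u^2·e^(-2·u) du] / [∫_{0}^{∞} u^2·e^(-2·u) du].
Using ∫ u^2·e^(-2·u) du = -(2·u^2 + 2·u + 1)·e^(-2·u)/4, the numerator is 541·e^(-11/10)/800 and the denominator is 1/4.
This evaluates to P = 0.9004.

P ≈ 0.900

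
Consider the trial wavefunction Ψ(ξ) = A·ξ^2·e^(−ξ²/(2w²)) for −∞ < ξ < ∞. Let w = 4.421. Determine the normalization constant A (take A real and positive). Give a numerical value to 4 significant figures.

Normalization requires ∫|Ψ|² dξ = 1, integrated from −∞ to ∞.
With ∫_{−∞}^{∞} ξ^(2m) e^(−αξ²) dξ = (2m−1)!!·√π / (2^m α^(m+1/2)), with Ψ = A·ξ^2·e^(−ξ²/(2w²)), the integral evaluates to A²·[3·√(π)·w^5/4].
With w = 4.421: A² = 0.00044541 and A = 0.021105.

A ≈ 0.02110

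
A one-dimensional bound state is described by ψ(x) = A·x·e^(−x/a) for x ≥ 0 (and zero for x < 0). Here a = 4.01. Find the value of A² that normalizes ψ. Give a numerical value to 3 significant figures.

Normalization requires ∫|ψ|² dx = 1, integrated from 0 to ∞.
∫|ψ|² dx = A²·(a^3/4).
Hence A² = 1/[a^3/4].
Substituting a = 4.01 gives A² = 0.06203, so A = 0.2491.

A^2 ≈ 0.0620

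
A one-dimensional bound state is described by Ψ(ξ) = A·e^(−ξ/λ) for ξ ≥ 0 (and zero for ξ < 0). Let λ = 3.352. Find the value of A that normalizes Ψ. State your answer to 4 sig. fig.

A ≈ 0.7724

Normalization requires ∫|Ψ|² dξ = 1, integrated from 0 to ∞.
∫|Ψ|² dξ = A²·(λ/2).
Setting this equal to 1 gives A² = 1/(λ/2).
Substituting λ = 3.352 gives A² = 0.59666, so A = 0.77244.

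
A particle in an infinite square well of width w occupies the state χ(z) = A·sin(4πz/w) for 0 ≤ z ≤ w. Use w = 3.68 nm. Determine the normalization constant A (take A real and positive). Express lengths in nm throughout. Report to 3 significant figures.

A ≈ 0.737 nm^(-1/2)

Normalization requires ∫|χ|² dz = 1, integrated from 0 to w.
Using sin²θ = (1 − cos 2θ)/2, the integral (without the A² prefactor) comes out to w/2.
Substituting w = 3.68 gives A² = 0.5435, so A = 0.7372.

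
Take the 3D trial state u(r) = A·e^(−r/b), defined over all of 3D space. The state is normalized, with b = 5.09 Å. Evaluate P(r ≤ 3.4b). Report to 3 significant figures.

P ≈ 0.966

With dV = 4πr²dr, the probability is ∫|u|² dV over r ≤ 3.4b.
Normalization gives A² = 1/(π·b^3).
Substituting t = r/b, A², 4π and the length scale all cancel in the ratio: P = ∫_{0}^{3.4} t^2·e^(-2·t) dt / ∫_{0}^{∞} t^2·e^(-2·t) dt.
An antiderivative of t^2·e^(-2·t) is -(2·t^2 + 2·t + 1)·e^(-2·t)/4; evaluating from 0 to 3.4 gives 1/4 - 773·e^(-34/5)/100, while the full integral is 1/4.
The region integral divided by the full integral gives P = 0.9656.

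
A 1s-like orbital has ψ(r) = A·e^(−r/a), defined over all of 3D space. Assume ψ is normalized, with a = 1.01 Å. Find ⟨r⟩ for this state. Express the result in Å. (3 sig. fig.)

⟨r⟩ ≈ 1.52 Å

By definition ⟨r⟩ = ∫ r |ψ(r)|² 4πr² dr.
With ∫₀^∞ r^3 e^(−αr) dr = 3!/α^4, evaluating both integrals, ⟨r⟩ = 3·a/2.
With a = 1.01, ⟨r⟩ = 1.515.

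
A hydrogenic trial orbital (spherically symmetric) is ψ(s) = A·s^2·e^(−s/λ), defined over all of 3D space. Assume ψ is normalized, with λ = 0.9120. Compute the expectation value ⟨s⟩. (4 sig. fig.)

By definition ⟨s⟩ = ∫ s |ψ(s)|² 4πs² ds.
Using ∫₀^∞ sⁿ e^(−αs) ds = n!/αⁿ⁺¹, the ratio of the moment integral to the normalization integral gives ⟨s⟩ = 7·λ/2.
Putting λ = 0.9120 gives 3.1920.

⟨s⟩ ≈ 3.192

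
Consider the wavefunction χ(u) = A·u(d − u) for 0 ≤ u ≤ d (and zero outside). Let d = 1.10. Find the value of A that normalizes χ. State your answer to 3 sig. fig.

A ≈ 4.32

Normalization requires ∫|χ|² du = 1, integrated from 0 to d.
Expanding the polynomial and integrating term by term, ∫|χ|² du = A²·(d^5/30).
Substituting d = 1.10 gives A² = 18.63, so A = 4.316.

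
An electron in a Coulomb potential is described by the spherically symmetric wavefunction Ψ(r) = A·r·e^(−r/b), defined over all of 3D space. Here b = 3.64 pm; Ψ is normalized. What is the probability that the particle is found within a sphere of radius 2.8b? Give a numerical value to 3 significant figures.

Integrate the radial probability density 4πr²|Ψ|² over r ≤ 2.8b.
A² is fixed by ∫₀^∞ 4πr²|Ψ|² dr = 1, i.e. A² = (3·π·b^5)^(−1).
In terms of u = r/b (A², 4π and the length scale all cancel between numerator and denominator), P = [∫_{0}^{2.8} u^4·e^(-2·u) du] / [∫_{0}^{∞} u^4·e^(-2·u) du].
An antiderivative of u^4·e^(-2·u) is -(u^4/2 + u^3 + 3·u^2/2 + 3·u/2 + 3/4)·e^(-2·u); evaluating from 0 to 2.8 gives ≈ 0.49339, while the full integral is 3/4.
The region integral divided by the full integral gives P = 0.6578.

P ≈ 0.658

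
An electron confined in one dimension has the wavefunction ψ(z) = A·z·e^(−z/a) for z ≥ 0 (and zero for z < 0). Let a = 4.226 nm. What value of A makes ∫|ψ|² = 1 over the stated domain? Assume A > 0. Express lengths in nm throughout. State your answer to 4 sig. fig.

A ≈ 0.2302 nm^(-3/2)

Require ∫ |ψ|² dz = 1 over the whole domain.
The integral (without the A² prefactor) comes out to a^3/4.
So A² = (a^3/4)^(−1).
With a = 4.226: A² = 0.052999 and A = 0.23022.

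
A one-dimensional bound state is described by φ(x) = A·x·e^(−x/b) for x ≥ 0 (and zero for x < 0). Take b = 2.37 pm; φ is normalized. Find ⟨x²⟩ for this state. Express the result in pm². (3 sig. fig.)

⟨x^2⟩ ≈ 16.9 pm^2

By definition ⟨x²⟩ = ∫ x^2 |φ(x)|² dx.
Using ∫₀^∞ xⁿ e^(−αx) dx = n!/αⁿ⁺¹, evaluating both integrals, ⟨x²⟩ = 3·b^2.
Putting b = 2.37 gives 16.85.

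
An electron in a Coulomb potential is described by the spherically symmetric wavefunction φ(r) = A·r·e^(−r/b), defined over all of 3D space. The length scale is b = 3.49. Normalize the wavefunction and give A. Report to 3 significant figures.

Normalization requires ∫|φ|² 4πr² dr = 1, integrated from 0 to ∞.
The angular integral contributes 4π, leaving ∫₀^∞ r²|φ|² dr.
Recall ∫₀^∞ r^m e^(−r/β) dr = m!·β^(m+1), carrying out the integral gives A² · 3·π·b^5.
Hence A² = 1/[3·π·b^5].
With b = 3.49: A² = 0.0002049 and A = 0.01432.

A ≈ 0.0143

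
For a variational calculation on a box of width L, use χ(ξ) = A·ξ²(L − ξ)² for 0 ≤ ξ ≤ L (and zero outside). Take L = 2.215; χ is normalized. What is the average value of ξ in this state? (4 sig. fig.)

⟨ξ⟩ ≈ 1.108

The expectation value is the |χ|²-weighted average of ξ: ∫ ξ|χ|² dξ.
Evaluating both integrals, ⟨ξ⟩ = L/2.
Putting L = 2.215 gives 1.1075.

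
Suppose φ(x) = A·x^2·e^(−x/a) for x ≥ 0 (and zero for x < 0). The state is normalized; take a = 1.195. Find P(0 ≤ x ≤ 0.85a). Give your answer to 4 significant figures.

P ≈ 0.02961

|φ|² is the probability density, so P = ∫_{0}^{0.85a} |φ|² dx.
With A² fixed by ∫|φ|² = 1, i.e. A² = (3·a^5/4)^(−1), substitute and integrate.
Let u = x/a; then A² and the length scale cancel, so P = ∫_{0}^{0.85} u^4·e^(-2·u) du ÷ ∫_{0}^{∞} u^4·e^(-2·u) du.
With ∫ u^4·e^(-2·u) du = -(u^4/2 + u^3 + 3·u^2/2 + 3·u/2 + 3/4)·e^(-2·u) + C, the region integral is ≈ 0.0222111 and the full one is 3/4.
The result is P = 0.029615.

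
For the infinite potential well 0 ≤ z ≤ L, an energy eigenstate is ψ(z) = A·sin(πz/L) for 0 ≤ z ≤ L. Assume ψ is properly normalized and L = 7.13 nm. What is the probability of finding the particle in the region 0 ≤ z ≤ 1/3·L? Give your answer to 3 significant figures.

The probability is P = ∫ |ψ|² dz over [0, 1/3·L].
With A² fixed by ∫|ψ|² = 1, i.e. A² = (L/2)^(−1), substitute and integrate.
In terms of u = z/L (A² and the length scale cancel between numerator and denominator), P = [∫_{0}^{1/3} sin(π·u)^2 du] / [∫_{0}^{1} sin(π·u)^2 du].
Using ∫ sin(π·u)^2 du = u/2 - sin(2·π·u)/(4·π), the numerator is -√(3)/(8·π) + 1/6 and the denominator is 1/2.
This works out to P = (-√(3)/4 + π/3)/π.

P ≈ 0.196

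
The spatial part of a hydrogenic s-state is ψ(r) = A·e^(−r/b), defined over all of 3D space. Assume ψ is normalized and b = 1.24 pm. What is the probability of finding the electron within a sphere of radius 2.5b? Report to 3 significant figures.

P = ∫ |ψ|² 4πr² dr over r ≤ 2.5b.
A² is fixed by ∫₀^∞ 4πr²|ψ|² dr = 1, i.e. A² = (π·b^3)^(−1).
Let u = r/b; then A², 4π and the length scale all cancel, so P = ∫_{0}^{2.5} u^2·e^(-2·u) du ÷ ∫_{0}^{∞} u^2·e^(-2·u) du.
With ∫ u^2·e^(-2·u) du = -(2·u^2 + 2·u + 1)·e^(-2·u)/4 + C, the region integral is 1/4 - 37·e^(-5)/8 and the full one is 1/4.
The region integral divided by the full integral gives P = 0.8753.

P ≈ 0.875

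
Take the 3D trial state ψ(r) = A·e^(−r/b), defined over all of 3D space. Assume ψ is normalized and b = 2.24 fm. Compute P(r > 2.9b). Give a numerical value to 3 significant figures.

P ≈ 0.0715

P = ∫ |ψ|² 4πr² dr over r > 2.9b.
Normalization gives A² = 1/(π·b^3).
Substituting u = r/b, A², 4π and the length scale all cancel in the ratio: P = ∫_{2.9}^{∞} u^2·e^(-2·u) du / ∫_{0}^{∞} u^2·e^(-2·u) du.
Using ∫ u^2·e^(-2·u) du = -(2·u^2 + 2·u + 1)·e^(-2·u)/4, the numerator is 1181·e^(-29/5)/200 and the denominator is 1/4.
This evaluates to P = 0.07151.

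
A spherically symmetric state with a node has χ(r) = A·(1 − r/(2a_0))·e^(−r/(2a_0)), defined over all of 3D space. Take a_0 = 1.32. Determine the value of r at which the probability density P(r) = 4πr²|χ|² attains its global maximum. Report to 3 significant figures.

r ≈ 6.91

The maximum of P(r) = 4πr²|χ|² occurs where its derivative vanishes.
Solving yields r = a_0·(√(5) + 3).
With a_0 = 1.32, the most probable radial distance is 6.912.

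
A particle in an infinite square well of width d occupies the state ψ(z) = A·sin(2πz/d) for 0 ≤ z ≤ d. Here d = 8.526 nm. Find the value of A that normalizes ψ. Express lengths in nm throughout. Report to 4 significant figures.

A ≈ 0.4843 nm^(-1/2)

Normalization requires ∫|ψ|² dz = 1, integrated from 0 to d.
Using sin²θ = (1 − cos 2θ)/2, carrying out the integral gives A² · d/2.
So A² = (d/2)^(−1).
With d = 8.526: A² = 0.23458 and A = 0.48433.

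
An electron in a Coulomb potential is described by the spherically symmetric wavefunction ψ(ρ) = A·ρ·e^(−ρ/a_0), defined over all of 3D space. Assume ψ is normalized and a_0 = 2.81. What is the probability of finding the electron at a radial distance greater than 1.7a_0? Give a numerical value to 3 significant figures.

P ≈ 0.744

P = ∫ |ψ|² 4πρ² dρ over ρ > 1.7a_0.
Normalization gives A² = 1/(3·π·a_0^5).
Let u = ρ/a_0; then A², 4π and the length scale all cancel, so P = ∫_{1.7}^{∞} u^4·e^(-2·u) du ÷ ∫_{0}^{∞} u^4·e^(-2·u) du.
Using ∫ u^4·e^(-2·u) du = -(u^4/2 + u^3 + 3·u^2/2 + 3·u/2 + 3/4)·e^(-2·u), the numerator is ≈ 0.55814 and the denominator is 3/4.
The region integral divided by the full integral gives P = 0.7442.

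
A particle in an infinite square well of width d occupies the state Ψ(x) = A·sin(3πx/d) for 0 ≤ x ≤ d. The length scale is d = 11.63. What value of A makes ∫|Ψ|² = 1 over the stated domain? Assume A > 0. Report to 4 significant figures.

We need A² ∫|f|² dx = 1, taking the integral from 0 to d.
With Ψ = A·sin(3πx/d), the integral evaluates to A²·[d/2].
Substituting d = 11.63 gives A² = 0.17197, so A = 0.41469.

A ≈ 0.4147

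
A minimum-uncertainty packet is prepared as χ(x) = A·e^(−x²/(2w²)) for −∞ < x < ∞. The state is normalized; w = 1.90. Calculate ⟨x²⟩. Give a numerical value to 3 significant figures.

⟨x²⟩ = ∫ x^2 |χ|² dx over the full domain.
Differentiating ∫e^(−αx²) dx = √(π/α) under α to get the higher moments, evaluating both integrals, ⟨x²⟩ = w^2/2.
Putting w = 1.90 gives 1.805.

⟨x^2⟩ ≈ 1.81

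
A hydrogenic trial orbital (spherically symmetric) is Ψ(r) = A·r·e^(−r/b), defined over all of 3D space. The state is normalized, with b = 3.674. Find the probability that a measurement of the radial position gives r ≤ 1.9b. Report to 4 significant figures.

P ≈ 0.3322

With dV = 4πr²dr, the probability is ∫|Ψ|² dV over r ≤ 1.9b.
Normalization gives A² = 1/(3·π·b^5).
In terms of u = r/b (A², 4π and the length scale all cancel between numerator and denominator), P = [∫_{0}^{1.9} u^4·e^(-2·u) du] / [∫_{0}^{∞} u^4·e^(-2·u) du].
With ∫ u^4·e^(-2·u) du = -(u^4/2 + u^3 + 3·u^2/2 + 3·u/2 + 3/4)·e^(-2·u) + C, the region integral is ≈ 0.249117 and the full one is 3/4.
Taking the ratio yields P = 0.33216.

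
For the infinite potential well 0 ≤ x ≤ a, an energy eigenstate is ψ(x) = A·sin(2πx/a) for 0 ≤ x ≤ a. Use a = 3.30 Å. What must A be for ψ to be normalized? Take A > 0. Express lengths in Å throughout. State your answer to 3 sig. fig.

Require ∫ |ψ|² dx = 1 over the whole domain.
Using sin²θ = (1 − cos 2θ)/2, ∫|ψ|² dx = A²·(a/2).
So A² = (a/2)^(−1).
Plugging in a = 3.30 yields A = 0.7785.

A ≈ 0.778 Å^(-1/2)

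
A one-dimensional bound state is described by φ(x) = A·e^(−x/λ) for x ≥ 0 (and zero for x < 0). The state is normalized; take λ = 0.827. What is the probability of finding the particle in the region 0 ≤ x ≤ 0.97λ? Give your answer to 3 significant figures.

P ≈ 0.856

|φ|² is the probability density, so P = ∫_{0}^{0.97λ} |φ|² dx.
Since A² = 1/(λ/2), this is the region integral divided by the full normalization integral.
Let u = x/λ; then A² and the length scale cancel, so P = ∫_{0}^{0.97} e^(-2·u) du ÷ ∫_{0}^{∞} e^(-2·u) du.
An antiderivative of e^(-2·u) is -e^(-2·u)/2; evaluating from 0 to 0.97 gives 1/2 - e^(-97/50)/2, while the full integral is 1/2.
The result is P = 0.8563.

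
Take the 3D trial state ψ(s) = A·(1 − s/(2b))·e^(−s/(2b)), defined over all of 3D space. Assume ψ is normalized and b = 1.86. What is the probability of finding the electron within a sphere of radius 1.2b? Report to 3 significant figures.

P = ∫ |ψ|² 4πs² ds over s ≤ 1.2b.
Normalization gives A² = 1/(8·π·b^3).
Let u = s/b; then A², 4π and the length scale all cancel, so P = ∫_{0}^{1.2} u^2·(1 - u/2)^2·e^(-u) du ÷ ∫_{0}^{∞} u^2·(1 - u/2)^2·e^(-u) du.
Using ∫ u^2·(1 - u/2)^2·e^(-u) du = -(u^4/4 + u^2 + 2·u + 2)·e^(-u), the numerator is 2 - 3974·e^(-6/5)/625 and the denominator is 2.
This evaluates to P = 0.04244.

P ≈ 0.0424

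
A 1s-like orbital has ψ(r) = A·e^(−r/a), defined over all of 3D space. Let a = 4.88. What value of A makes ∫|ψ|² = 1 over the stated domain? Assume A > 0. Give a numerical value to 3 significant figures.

We need A² ∫|f|² 4πr² dr = 1, taking the integral from 0 to ∞.
(Spherical symmetry: dV = 4πr² dr.)
The integral (without the A² prefactor) comes out to π·a^3.
Hence A² = 1/[π·a^3].
Substituting a = 4.88 gives A² = 0.002739, so A = 0.05234.

A ≈ 0.0523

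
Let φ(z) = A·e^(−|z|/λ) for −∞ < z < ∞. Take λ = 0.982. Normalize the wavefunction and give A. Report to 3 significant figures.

The normalization condition is ∫|φ|² dz = 1 from −∞ to ∞.
With ∫₀^∞ z^0 e^(−αz) dz = 0!/α^1, carrying out the integral gives A² · λ.
Setting this equal to 1 gives A² = 1/(λ).
Plugging in λ = 0.982 yields A = 1.009.

A ≈ 1.01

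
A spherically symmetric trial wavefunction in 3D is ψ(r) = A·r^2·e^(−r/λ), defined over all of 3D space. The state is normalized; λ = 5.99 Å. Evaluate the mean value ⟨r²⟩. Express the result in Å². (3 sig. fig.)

⟨r^2⟩ ≈ 502 Å^2

⟨r²⟩ = ∫ r^2 |ψ|² 4πr² dr over the full domain.
The ratio of the moment integral to the normalization integral gives ⟨r²⟩ = 14·λ^2.
Putting λ = 5.99 gives 502.3.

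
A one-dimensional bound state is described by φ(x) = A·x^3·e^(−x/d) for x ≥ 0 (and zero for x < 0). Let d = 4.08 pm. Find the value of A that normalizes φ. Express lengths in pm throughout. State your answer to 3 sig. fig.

A ≈ 0.00307 pm^(-7/2)

Require ∫ |φ|² dx = 1 over the whole domain.
With ∫₀^∞ x^6 e^(−αx) dx = 6!/α^7, with φ = A·x^3·e^(−x/d), the integral evaluates to A²·[45·d^7/8].
Substituting d = 4.08 gives A² = 0.000009446, so A = 0.003073.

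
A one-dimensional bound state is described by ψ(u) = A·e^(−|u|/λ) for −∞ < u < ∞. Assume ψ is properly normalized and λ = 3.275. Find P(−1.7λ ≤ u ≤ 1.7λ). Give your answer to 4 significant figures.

P ≈ 0.9666

P = ∫_{−1.7λ}^{1.7λ} |ψ(u)|² du.
With A² fixed by ∫|ψ|² = 1, i.e. A² = (λ)^(−1), substitute and integrate.
Both integrals are even about u = 0, so only the u ≥ 0 halves are needed (the factors of 2 cancel). Substituting t = u/λ, A² and the length scale cancel in the ratio: P = ∫_{0}^{1.7} e^(-2·t) dt / ∫_{0}^{∞} e^(-2·t) dt.
With ∫ e^(-2·t) dt = -e^(-2·t)/2 + C, the region integral is 1/2 - e^(-17/5)/2 and the full one is 1/2.
Evaluating gives P = 0.96663.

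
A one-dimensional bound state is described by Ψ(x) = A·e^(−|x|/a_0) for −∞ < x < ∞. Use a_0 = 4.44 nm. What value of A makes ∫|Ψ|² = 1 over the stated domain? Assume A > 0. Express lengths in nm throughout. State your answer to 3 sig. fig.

A ≈ 0.475 nm^(-1/2)

Require ∫ |Ψ|² dx = 1 over the whole domain.
Using ∫₀^∞ xⁿ e^(−αx) dx = n!/αⁿ⁺¹, ∫|Ψ|² dx = A²·(a_0).
Setting this equal to 1 gives A² = 1/(a_0).
Plugging in a_0 = 4.44 yields A = 0.4746.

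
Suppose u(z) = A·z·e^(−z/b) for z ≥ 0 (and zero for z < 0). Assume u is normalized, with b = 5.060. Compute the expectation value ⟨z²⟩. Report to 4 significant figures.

The expectation value is the |u|²-weighted average of z^2: ∫ z^2|u|² dz.
The ratio of the moment integral to the normalization integral gives ⟨z²⟩ = 3·b^2.
With b = 5.060, ⟨z^2⟩ = 76.811.

⟨z^2⟩ ≈ 76.81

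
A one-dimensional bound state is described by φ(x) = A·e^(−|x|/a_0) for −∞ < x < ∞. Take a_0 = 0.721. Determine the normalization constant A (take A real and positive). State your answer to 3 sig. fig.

A ≈ 1.18

Require ∫ |φ|² dx = 1 over the whole domain.
With ∫₀^∞ x^0 e^(−αx) dx = 0!/α^1, ∫|φ|² dx = A²·(a_0).
Setting this equal to 1 gives A² = 1/(a_0).
Plugging in a_0 = 0.721 yields A = 1.178.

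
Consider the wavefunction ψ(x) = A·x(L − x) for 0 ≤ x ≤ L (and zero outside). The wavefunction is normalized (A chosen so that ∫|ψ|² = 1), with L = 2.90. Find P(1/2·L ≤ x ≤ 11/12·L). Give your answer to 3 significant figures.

P ≈ 0.495

|ψ|² is the probability density, so P = ∫_{1/2·L}^{11/12·L} |ψ|² dx.
With A² fixed by ∫|ψ|² = 1, i.e. A² = (L^5/30)^(−1), substitute and integrate.
Let u = x/L; then A² and the length scale cancel, so P = ∫_{1/2}^{11/12} u^2·(1 - u)^2 du ÷ ∫_{0}^{1} u^2·(1 - u)^2 du.
Using ∫ u^2·(1 - u)^2 du = u^3·(6·u^2 - 15·u + 10)/30, the numerator is ≈ 0.016497 and the denominator is 1/30.
Taking the ratio, P = 0.4949.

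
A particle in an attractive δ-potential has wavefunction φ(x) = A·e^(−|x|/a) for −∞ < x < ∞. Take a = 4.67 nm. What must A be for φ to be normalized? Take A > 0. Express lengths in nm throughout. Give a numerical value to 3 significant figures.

A ≈ 0.463 nm^(-1/2)

We need A² ∫|f|² dx = 1, taking the integral from −∞ to ∞.
The integral (without the A² prefactor) comes out to a.
So A² = (a)^(−1).
Substituting a = 4.67 gives A² = 0.2141, so A = 0.4627.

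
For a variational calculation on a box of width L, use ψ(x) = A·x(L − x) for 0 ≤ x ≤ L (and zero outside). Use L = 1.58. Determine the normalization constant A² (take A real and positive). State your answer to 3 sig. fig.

A^2 ≈ 3.05

Require ∫ |ψ|² dx = 1 over the whole domain.
∫|ψ|² dx = A²·(L^5/30).
Hence A² = 1/[L^5/30].
Substituting L = 1.58 gives A² = 3.047, so A = 1.745.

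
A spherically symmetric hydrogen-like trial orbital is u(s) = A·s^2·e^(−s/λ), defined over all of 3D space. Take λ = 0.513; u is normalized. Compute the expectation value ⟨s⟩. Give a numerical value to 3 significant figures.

By definition ⟨s⟩ = ∫ s |u(s)|² 4πs² ds.
With ∫₀^∞ s^7 e^(−αs) ds = 7!/α^8, the ratio of the moment integral to the normalization integral gives ⟨s⟩ = 7·λ/2.
With λ = 0.513, ⟨s⟩ = 1.796.

⟨s⟩ ≈ 1.80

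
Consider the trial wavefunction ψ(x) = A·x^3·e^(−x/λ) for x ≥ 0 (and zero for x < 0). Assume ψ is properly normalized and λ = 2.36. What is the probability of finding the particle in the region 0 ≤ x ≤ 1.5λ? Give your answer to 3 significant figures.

P ≈ 0.0335

P = ∫_{0}^{1.5λ} |ψ(x)|² dx.
The normalization integral ∫|ψ|²dx over the whole domain equals 45·λ^7/8·A², and A² cancels in the ratio.
In terms of u = x/λ (A² and the length scale cancel between numerator and denominator), P = [∫_{0}^{1.5} u^6·e^(-2·u) du] / [∫_{0}^{∞} u^6·e^(-2·u) du].
Using ∫ u^6·e^(-2·u) du = -(4·u^6 + 12·u^5 + 30·u^4 + 60·u^3 + 90·u^2 + 90·u + 45)·e^(-2·u)/8, the numerator is ≈ 0.18849 and the denominator is 45/8.
Taking the ratio, P = 0.03351.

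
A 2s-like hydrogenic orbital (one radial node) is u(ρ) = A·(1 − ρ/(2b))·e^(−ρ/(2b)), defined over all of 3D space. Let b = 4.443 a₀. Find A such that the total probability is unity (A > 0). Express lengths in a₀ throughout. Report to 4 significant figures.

We need A² ∫|f|² 4πρ² dρ = 1, taking the integral from 0 to ∞.
With ∫₀^∞ ρ^4 e^(−αρ) dρ = 4!/α^5, ∫|u|² 4πρ² dρ = A²·(8·π·b^3).
Hence A² = 1/[8·π·b^3].
Plugging in b = 4.443 yields A = 0.021299.

A ≈ 0.02130 a₀^(-3/2)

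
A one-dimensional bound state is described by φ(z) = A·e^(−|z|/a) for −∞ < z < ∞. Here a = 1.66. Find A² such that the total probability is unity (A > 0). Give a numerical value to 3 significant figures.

A^2 ≈ 0.602

Normalization requires ∫|φ|² dz = 1, integrated from −∞ to ∞.
Carrying out the integral gives A² · a.
So A² = (a)^(−1).
With a = 1.66: A² = 0.6024 and A = 0.7762.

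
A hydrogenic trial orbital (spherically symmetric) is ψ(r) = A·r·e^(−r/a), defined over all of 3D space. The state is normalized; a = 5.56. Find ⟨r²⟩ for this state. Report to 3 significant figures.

⟨r²⟩ = ∫ r^2 |ψ|² 4πr² dr over the full domain.
Recall ∫₀^∞ r^m e^(−r/β) dr = m!·β^(m+1), the ratio of the moment integral to the normalization integral gives ⟨r²⟩ = 15·a^2/2.
Putting a = 5.56 gives 231.9.

⟨r^2⟩ ≈ 232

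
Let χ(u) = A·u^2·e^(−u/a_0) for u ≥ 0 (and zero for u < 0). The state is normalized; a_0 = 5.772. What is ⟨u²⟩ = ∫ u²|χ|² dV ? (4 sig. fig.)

⟨u²⟩ = ∫ u^2 |χ|² du over the full domain.
Since the A² factors cancel between numerator and denominator, ⟨u²⟩ = 15·a_0^2/2.
With a_0 = 5.772, ⟨u^2⟩ = 249.87.

⟨u^2⟩ ≈ 249.9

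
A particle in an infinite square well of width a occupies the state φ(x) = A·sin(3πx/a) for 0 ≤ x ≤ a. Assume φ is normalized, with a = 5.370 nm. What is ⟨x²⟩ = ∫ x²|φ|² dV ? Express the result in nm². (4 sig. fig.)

By definition ⟨x²⟩ = ∫ x^2 |φ(x)|² dx.
Evaluating both integrals, ⟨x²⟩ = -a^2/(18·π^2) + a^2/3.
With a = 5.370, ⟨x^2⟩ = 9.4500.

⟨x^2⟩ ≈ 9.450 nm^2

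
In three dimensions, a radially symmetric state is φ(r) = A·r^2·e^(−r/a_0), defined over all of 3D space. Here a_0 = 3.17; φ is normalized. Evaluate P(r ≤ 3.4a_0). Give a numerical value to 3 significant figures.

Integrate the radial probability density 4πr²|φ|² over r ≤ 3.4a_0.
The full normalization integral is A²·[45·π·a_0^7/2] = 1, fixing A².
Substituting u = r/a_0, A², 4π and the length scale all cancel in the ratio: P = ∫_{0}^{3.4} u^6·e^(-2·u) du / ∫_{0}^{∞} u^6·e^(-2·u) du.
With ∫ u^6·e^(-2·u) du = -(4·u^6 + 12·u^5 + 30·u^4 + 60·u^3 + 90·u^2 + 90·u + 45)·e^(-2·u)/8 + C, the region integral is ≈ 2.9255 and the full one is 45/8.
This evaluates to P = 0.5201.

P ≈ 0.520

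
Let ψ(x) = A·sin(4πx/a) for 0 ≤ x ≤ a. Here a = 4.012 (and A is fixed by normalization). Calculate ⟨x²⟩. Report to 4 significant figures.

⟨x^2⟩ ≈ 5.314

By definition ⟨x²⟩ = ∫ x^2 |ψ(x)|² dx.
The ratio of the moment integral to the normalization integral gives ⟨x²⟩ = -a^2/(32·π^2) + a^2/3.
Putting a = 4.012 gives 5.3144.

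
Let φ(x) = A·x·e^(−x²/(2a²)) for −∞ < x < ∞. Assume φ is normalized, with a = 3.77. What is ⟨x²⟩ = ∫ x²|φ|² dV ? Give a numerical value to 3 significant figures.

⟨x^2⟩ ≈ 21.3

The expectation value is the |φ|²-weighted average of x^2: ∫ x^2|φ|² dx.
Using the Gaussian integral ∫_{−∞}^{∞} e^(−αx²) dx = √(π/α), the ratio of the moment integral to the normalization integral gives ⟨x²⟩ = 3·a^2/2.
Putting a = 3.77 gives 21.32.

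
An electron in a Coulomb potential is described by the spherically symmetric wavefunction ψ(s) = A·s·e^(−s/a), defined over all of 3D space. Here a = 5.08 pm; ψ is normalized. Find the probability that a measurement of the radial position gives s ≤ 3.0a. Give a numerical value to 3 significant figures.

P = ∫ |ψ|² 4πs² ds over s ≤ 3.0a.
A² is fixed by ∫₀^∞ 4πs²|ψ|² ds = 1, i.e. A² = (3·π·a^5)^(−1).
Substituting u = s/a, A², 4π and the length scale all cancel in the ratio: P = ∫_{0}^{3.0} u^4·e^(-2·u) du / ∫_{0}^{∞} u^4·e^(-2·u) du.
An antiderivative of u^4·e^(-2·u) is -(u^4/2 + u^3 + 3·u^2/2 + 3·u/2 + 3/4)·e^(-2·u); evaluating from 0 to 3.0 gives 3/4 - 345·e^(-6)/4, while the full integral is 3/4.
The region integral divided by the full integral gives P = 0.7149.

P ≈ 0.715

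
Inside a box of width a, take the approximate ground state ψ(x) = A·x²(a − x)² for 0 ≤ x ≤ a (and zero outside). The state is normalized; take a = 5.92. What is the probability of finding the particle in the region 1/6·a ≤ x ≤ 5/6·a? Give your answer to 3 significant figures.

|ψ|² is the probability density, so P = ∫_{1/6·a}^{5/6·a} |ψ|² dx.
With A² fixed by ∫|ψ|² = 1, i.e. A² = (a^9/630)^(−1), substitute and integrate.
Substituting u = x/a, A² and the length scale cancel in the ratio: P = ∫_{1/6}^{5/6} u^4·(1 - u)^4 du / ∫_{0}^{1} u^4·(1 - u)^4 du.
An antiderivative of u^4·(1 - u)^4 is u^5·(70·u^4 - 315·u^3 + 540·u^2 - 420·u + 126)/630; evaluating from 1/6 to 5/6 gives ≈ 0.0015589, while the full integral is 1/630.
The result is P = 0.9821.

P ≈ 0.982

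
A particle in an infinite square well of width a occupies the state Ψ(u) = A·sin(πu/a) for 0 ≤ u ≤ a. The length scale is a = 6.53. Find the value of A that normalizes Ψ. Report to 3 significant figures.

A ≈ 0.553

We need A² ∫|f|² du = 1, taking the integral from 0 to a.
With ∫₀^a sin²(nπu/a) du = a/2, carrying out the integral gives A² · a/2.
So A² = (a/2)^(−1).
With a = 6.53: A² = 0.3063 and A = 0.5534.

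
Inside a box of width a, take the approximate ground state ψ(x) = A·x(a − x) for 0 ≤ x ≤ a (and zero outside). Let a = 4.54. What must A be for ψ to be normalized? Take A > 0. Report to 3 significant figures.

The normalization condition is ∫|ψ|² dx = 1 from 0 to a.
Expanding the polynomial and integrating term by term, carrying out the integral gives A² · a^5/30.
So A² = (a^5/30)^(−1).
With a = 4.54: A² = 0.01555 and A = 0.1247.

A ≈ 0.125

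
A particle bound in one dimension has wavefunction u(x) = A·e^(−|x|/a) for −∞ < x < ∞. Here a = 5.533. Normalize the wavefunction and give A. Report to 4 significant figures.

Normalization requires ∫|u|² dx = 1, integrated from −∞ to ∞.
With ∫₀^∞ x^0 e^(−αx) dx = 0!/α^1, carrying out the integral gives A² · a.
Substituting a = 5.533 gives A² = 0.18073, so A = 0.42513.

A ≈ 0.4251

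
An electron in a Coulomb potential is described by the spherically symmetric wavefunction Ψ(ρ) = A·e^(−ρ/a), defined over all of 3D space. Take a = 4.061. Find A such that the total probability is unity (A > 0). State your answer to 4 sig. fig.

We need A² ∫|f|² 4πρ² dρ = 1, taking the integral from 0 to ∞.
The integral (without the A² prefactor) comes out to π·a^3.
So A² = (π·a^3)^(−1).
Substituting a = 4.061 gives A² = 0.0047528, so A = 0.068941.

A ≈ 0.06894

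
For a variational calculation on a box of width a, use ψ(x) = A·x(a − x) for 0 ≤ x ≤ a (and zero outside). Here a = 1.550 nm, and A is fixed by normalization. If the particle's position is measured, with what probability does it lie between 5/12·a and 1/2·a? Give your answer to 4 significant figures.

P ≈ 0.1534

The probability is P = ∫ |ψ|² dx over [5/12·a, 1/2·a].
Since A² = 1/(a^5/30), this is the region integral divided by the full normalization integral.
Let u = x/a; then A² and the length scale cancel, so P = ∫_{5/12}^{1/2} u^2·(1 - u)^2 du ÷ ∫_{0}^{1} u^2·(1 - u)^2 du.
With ∫ u^2·(1 - u)^2 du = u^3·(6·u^2 - 15·u + 10)/30 + C, the region integral is ≈ 0.00511269 and the full one is 1/30.
Taking the ratio, P = 0.15338.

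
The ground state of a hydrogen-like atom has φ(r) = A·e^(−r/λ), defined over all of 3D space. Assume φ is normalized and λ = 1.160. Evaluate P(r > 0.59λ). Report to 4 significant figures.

With dV = 4πr²dr, the probability is ∫|φ|² dV over r > 0.59λ.
The full normalization integral is A²·[π·λ^3] = 1, fixing A².
In terms of u = r/λ (A², 4π and the length scale all cancel between numerator and denominator), P = [∫_{0.59}^{∞} u^2·e^(-2·u) du] / [∫_{0}^{∞} u^2·e^(-2·u) du].
With ∫ u^2·e^(-2·u) du = -(2·u^2 + 2·u + 1)·e^(-2·u)/4 + C, the region integral is ≈ 0.220949 and the full one is 1/4.
The region integral divided by the full integral gives P = 0.88380.

P ≈ 0.8838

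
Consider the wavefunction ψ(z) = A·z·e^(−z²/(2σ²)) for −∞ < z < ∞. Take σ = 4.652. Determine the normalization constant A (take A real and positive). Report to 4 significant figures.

A ≈ 0.1059

Normalization requires ∫|ψ|² dz = 1, integrated from −∞ to ∞.
The integral (without the A² prefactor) comes out to √(π)·σ^3/2.
So A² = (√(π)·σ^3/2)^(−1).
Plugging in σ = 4.652 yields A = 0.10587.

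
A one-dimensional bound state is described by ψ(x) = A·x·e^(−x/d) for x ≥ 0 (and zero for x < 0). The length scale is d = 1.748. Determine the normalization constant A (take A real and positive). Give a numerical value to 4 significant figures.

A ≈ 0.8654

The normalization condition is ∫|ψ|² dx = 1 from 0 to ∞.
∫|ψ|² dx = A²·(d^3/4).
Plugging in d = 1.748 yields A = 0.86540.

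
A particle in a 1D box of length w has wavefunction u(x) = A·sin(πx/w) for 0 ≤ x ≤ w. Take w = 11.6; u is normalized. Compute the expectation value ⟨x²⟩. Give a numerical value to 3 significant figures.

⟨x²⟩ = ∫ x^2 |u|² dx over the full domain.
The ratio of the moment integral to the normalization integral gives ⟨x²⟩ = -w^2/(2·π^2) + w^2/3.
With w = 11.6, ⟨x^2⟩ = 38.04.

⟨x^2⟩ ≈ 38.0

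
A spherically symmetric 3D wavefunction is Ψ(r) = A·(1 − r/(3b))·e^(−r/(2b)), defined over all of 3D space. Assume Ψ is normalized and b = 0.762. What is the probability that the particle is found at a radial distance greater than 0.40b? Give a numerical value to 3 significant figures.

P = ∫ |Ψ|² 4πr² dr over r > 0.40b.
The full normalization integral is A²·[8·π·b^3/3] = 1, fixing A².
Let u = r/b; then A², 4π and the length scale all cancel, so P = ∫_{0.40}^{∞} u^2·(1 - u/3)^2·e^(-u) du ÷ ∫_{0}^{∞} u^2·(1 - u/3)^2·e^(-u) du.
An antiderivative of u^2·(1 - u/3)^2·e^(-u) is (-u^4 + 2·u^3 - 3·u^2 - 6·u - 6)·e^(-u)/9; evaluating from 0.40 to ∞ gives 5486·e^(-2/5)/5625, while the full integral is 2/3.
Taking the ratio yields P = 0.9806.

P ≈ 0.981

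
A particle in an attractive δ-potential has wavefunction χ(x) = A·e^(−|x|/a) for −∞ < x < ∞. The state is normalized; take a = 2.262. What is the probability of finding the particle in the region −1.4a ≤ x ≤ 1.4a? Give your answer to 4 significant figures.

P ≈ 0.9392

The probability is P = ∫ |χ|² dx over [−1.4a, 1.4a].
Since A² = 1/(a), this is the region integral divided by the full normalization integral.
Both integrals are even about x = 0, so only the x ≥ 0 halves are needed (the factors of 2 cancel). In terms of u = x/a (A² and the length scale cancel between numerator and denominator), P = [∫_{0}^{1.4} e^(-2·u) du] / [∫_{0}^{∞} e^(-2·u) du].
An antiderivative of e^(-2·u) is -e^(-2·u)/2; evaluating from 0 to 1.4 gives 1/2 - e^(-14/5)/2, while the full integral is 1/2.
Evaluating gives P = 0.93919.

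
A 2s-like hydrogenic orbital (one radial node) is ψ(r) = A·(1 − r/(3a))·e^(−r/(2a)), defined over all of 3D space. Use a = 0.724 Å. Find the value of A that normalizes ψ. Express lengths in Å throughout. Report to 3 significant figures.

A ≈ 0.561 Å^(-3/2)

Normalization requires ∫|ψ|² 4πr² dr = 1, integrated from 0 to ∞.
In 3D with spherical symmetry the volume element is 4πr² dr.
With ψ = A·(1 − r/(3a))·e^(−r/(2a)), the integral evaluates to A²·[8·π·a^3/3].
Setting this equal to 1 gives A² = 1/(8·π·a^3/3).
With a = 0.724: A² = 0.3145 and A = 0.5608.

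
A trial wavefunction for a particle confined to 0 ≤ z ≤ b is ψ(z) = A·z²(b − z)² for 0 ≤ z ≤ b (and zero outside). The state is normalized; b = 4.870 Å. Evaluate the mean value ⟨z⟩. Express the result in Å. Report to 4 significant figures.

⟨z⟩ ≈ 2.435 Å

By definition ⟨z⟩ = ∫ z |ψ(z)|² dz.
The ratio of the moment integral to the normalization integral gives ⟨z⟩ = b/2.
Putting b = 4.870 gives 2.4350.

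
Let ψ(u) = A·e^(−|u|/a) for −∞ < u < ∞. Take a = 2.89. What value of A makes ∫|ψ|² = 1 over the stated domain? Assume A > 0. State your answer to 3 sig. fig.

Normalization requires ∫|ψ|² du = 1, integrated from −∞ to ∞.
Carrying out the integral gives A² · a.
Substituting a = 2.89 gives A² = 0.3460, so A = 0.5882.

A ≈ 0.588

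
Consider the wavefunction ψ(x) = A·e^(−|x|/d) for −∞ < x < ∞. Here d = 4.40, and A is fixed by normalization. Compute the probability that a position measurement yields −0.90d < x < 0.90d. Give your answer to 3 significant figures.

P ≈ 0.835

P = ∫_{−0.90d}^{0.90d} |ψ(x)|² dx.
Since A² = 1/(d), this is the region integral divided by the full normalization integral.
By symmetry take twice the x ≥ 0 contribution in numerator and denominator; the 2's cancel. In terms of u = x/d (A² and the length scale cancel between numerator and denominator), P = [∫_{0}^{0.90} e^(-2·u) du] / [∫_{0}^{∞} e^(-2·u) du].
Using ∫ e^(-2·u) du = -e^(-2·u)/2, the numerator is 1/2 - e^(-9/5)/2 and the denominator is 1/2.
This works out to P = 0.8347.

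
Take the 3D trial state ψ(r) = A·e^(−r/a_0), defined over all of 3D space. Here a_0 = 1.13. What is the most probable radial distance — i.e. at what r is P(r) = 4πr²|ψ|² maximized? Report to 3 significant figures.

Differentiate P(r) = 4πr²|ψ|² with respect to r and set to zero.
Solving yields r = a_0.
With a_0 = 1.13, the most probable radial distance is 1.130.

r ≈ 1.13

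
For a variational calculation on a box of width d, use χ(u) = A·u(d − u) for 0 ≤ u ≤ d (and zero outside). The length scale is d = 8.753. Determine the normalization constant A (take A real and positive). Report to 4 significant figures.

A ≈ 0.02416

Normalization requires ∫|χ|² du = 1, integrated from 0 to d.
Expanding the polynomial and integrating term by term, with χ = A·u(d − u), the integral evaluates to A²·[d^5/30].
Hence A² = 1/[d^5/30].
Plugging in d = 8.753 yields A = 0.024164.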